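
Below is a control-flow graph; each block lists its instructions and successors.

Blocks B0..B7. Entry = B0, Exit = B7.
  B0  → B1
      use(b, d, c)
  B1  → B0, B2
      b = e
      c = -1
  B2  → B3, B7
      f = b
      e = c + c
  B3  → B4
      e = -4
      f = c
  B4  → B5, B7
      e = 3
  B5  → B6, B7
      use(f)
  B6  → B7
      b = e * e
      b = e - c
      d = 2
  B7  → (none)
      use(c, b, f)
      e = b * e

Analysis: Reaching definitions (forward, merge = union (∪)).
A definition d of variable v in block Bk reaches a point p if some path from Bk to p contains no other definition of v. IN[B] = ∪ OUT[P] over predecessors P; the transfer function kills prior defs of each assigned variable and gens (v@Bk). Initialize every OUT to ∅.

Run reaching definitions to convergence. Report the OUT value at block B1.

Answer: {b@B1, c@B1}

Trace:
Converged values:
  B0: | IN={b@B1, c@B1} | OUT={b@B1, c@B1}
  B1: | IN={b@B1, c@B1} | OUT={b@B1, c@B1}
  B2: | IN={b@B1, c@B1} | OUT={b@B1, c@B1, e@B2, f@B2}
  B3: | IN={b@B1, c@B1, e@B2, f@B2} | OUT={b@B1, c@B1, e@B3, f@B3}
  B4: | IN={b@B1, c@B1, e@B3, f@B3} | OUT={b@B1, c@B1, e@B4, f@B3}
  B5: | IN={b@B1, c@B1, e@B4, f@B3} | OUT={b@B1, c@B1, e@B4, f@B3}
  B6: | IN={b@B1, c@B1, e@B4, f@B3} | OUT={b@B6, c@B1, d@B6, e@B4, f@B3}
  B7: | IN={b@B1, b@B6, c@B1, d@B6, e@B2, e@B4, f@B2, f@B3} | OUT={b@B1, b@B6, c@B1, d@B6, e@B7, f@B2, f@B3}

Merge at B1: IN[B1] = OUT[B0] = {b@B1, c@B1}
Applying B1's transfer function to that IN value gives OUT[B1] (row B1 above).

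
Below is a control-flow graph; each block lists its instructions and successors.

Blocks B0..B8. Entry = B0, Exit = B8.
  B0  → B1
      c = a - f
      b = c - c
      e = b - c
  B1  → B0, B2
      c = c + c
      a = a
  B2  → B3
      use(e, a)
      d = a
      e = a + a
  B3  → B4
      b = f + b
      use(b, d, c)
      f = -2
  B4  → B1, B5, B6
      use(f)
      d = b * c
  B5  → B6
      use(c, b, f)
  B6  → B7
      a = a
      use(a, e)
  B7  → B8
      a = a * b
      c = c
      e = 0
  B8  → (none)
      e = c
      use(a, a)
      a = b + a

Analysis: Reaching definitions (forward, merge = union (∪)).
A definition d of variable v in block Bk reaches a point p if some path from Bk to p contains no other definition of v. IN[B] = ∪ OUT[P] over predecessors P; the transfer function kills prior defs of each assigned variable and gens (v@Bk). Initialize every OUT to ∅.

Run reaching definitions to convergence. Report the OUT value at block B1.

Answer: {a@B1, b@B0, b@B3, c@B1, d@B4, e@B0, e@B2, f@B3}

Derivation:
Converged values:
  B0: | IN={a@B1, b@B0, b@B3, c@B1, d@B4, e@B0, e@B2, f@B3} | OUT={a@B1, b@B0, c@B0, d@B4, e@B0, f@B3}
  B1: | IN={a@B1, b@B0, b@B3, c@B0, c@B1, d@B4, e@B0, e@B2, f@B3} | OUT={a@B1, b@B0, b@B3, c@B1, d@B4, e@B0, e@B2, f@B3}
  B2: | IN={a@B1, b@B0, b@B3, c@B1, d@B4, e@B0, e@B2, f@B3} | OUT={a@B1, b@B0, b@B3, c@B1, d@B2, e@B2, f@B3}
  B3: | IN={a@B1, b@B0, b@B3, c@B1, d@B2, e@B2, f@B3} | OUT={a@B1, b@B3, c@B1, d@B2, e@B2, f@B3}
  B4: | IN={a@B1, b@B3, c@B1, d@B2, e@B2, f@B3} | OUT={a@B1, b@B3, c@B1, d@B4, e@B2, f@B3}
  B5: | IN={a@B1, b@B3, c@B1, d@B4, e@B2, f@B3} | OUT={a@B1, b@B3, c@B1, d@B4, e@B2, f@B3}
  B6: | IN={a@B1, b@B3, c@B1, d@B4, e@B2, f@B3} | OUT={a@B6, b@B3, c@B1, d@B4, e@B2, f@B3}
  B7: | IN={a@B6, b@B3, c@B1, d@B4, e@B2, f@B3} | OUT={a@B7, b@B3, c@B7, d@B4, e@B7, f@B3}
  B8: | IN={a@B7, b@B3, c@B7, d@B4, e@B7, f@B3} | OUT={a@B8, b@B3, c@B7, d@B4, e@B8, f@B3}

Merge at B1: IN[B1] = OUT[B0] ⊔ OUT[B4] = {a@B1, b@B0, b@B3, c@B0, c@B1, d@B4, e@B0, e@B2, f@B3}
Applying B1's transfer function to that IN value gives OUT[B1] (row B1 above).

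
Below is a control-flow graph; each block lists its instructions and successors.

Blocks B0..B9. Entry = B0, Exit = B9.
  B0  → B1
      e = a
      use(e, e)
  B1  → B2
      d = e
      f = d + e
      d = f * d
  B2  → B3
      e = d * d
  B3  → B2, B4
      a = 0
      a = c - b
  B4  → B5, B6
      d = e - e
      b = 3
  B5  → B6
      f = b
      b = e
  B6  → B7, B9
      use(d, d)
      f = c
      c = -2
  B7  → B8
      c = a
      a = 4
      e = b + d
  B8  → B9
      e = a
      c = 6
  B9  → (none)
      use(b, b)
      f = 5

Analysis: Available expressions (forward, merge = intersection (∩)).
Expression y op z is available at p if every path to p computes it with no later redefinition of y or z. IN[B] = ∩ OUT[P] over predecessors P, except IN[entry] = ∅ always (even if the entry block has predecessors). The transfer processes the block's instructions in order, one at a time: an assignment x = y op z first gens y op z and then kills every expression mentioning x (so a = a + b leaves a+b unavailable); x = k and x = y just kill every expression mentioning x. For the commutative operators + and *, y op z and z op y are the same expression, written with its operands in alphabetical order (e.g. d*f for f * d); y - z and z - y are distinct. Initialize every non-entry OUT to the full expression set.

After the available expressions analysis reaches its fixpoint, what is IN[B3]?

Converged values:
  B0:  IN={}  OUT={}
  B1:  IN={}  OUT={}
  B2:  IN={}  OUT={d*d}
  B3:  IN={d*d}  OUT={c-b, d*d}
  B4:  IN={c-b, d*d}  OUT={e-e}
  B5:  IN={e-e}  OUT={e-e}
  B6:  IN={e-e}  OUT={e-e}
  B7:  IN={e-e}  OUT={b+d}
  B8:  IN={b+d}  OUT={b+d}
  B9:  IN={}  OUT={}

Merge at B3: IN[B3] = OUT[B2] = {d*d}

Answer: {d*d}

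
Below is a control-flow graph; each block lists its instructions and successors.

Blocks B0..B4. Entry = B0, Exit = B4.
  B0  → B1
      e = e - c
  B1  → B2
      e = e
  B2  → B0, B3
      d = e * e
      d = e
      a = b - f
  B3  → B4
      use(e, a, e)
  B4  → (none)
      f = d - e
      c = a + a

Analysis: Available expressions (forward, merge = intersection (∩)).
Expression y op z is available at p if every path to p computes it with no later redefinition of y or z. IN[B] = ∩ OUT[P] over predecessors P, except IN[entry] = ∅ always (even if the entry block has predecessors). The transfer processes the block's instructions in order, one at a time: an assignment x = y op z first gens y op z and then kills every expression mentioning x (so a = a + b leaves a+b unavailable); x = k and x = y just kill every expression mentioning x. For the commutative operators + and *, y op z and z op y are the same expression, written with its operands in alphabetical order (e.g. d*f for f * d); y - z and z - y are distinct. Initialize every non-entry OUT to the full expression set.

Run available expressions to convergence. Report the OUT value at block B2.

Answer: {b-f, e*e}

Trace:
Converged values:
  B0:   IN={}   OUT={}
  B1:   IN={}   OUT={}
  B2:   IN={}   OUT={b-f, e*e}
  B3:   IN={b-f, e*e}   OUT={b-f, e*e}
  B4:   IN={b-f, e*e}   OUT={a+a, d-e, e*e}

Merge at B2: IN[B2] = OUT[B1] = {}
Applying B2's transfer function to that IN value gives OUT[B2] (row B2 above).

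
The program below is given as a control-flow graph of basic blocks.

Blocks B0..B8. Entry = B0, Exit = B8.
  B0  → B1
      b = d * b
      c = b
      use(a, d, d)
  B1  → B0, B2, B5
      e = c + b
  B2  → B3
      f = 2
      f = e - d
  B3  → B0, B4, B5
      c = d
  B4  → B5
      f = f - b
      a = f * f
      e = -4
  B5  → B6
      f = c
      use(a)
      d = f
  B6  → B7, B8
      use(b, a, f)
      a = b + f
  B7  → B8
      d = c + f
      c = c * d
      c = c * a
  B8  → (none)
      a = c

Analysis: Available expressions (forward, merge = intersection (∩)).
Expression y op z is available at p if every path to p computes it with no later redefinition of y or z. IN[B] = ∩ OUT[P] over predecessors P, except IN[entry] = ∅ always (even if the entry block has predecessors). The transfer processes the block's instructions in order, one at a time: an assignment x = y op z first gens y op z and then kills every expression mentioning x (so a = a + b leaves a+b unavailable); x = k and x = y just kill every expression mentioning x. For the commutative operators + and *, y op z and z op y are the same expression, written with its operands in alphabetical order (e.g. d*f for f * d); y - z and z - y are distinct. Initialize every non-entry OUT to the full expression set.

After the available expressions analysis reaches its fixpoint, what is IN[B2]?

Answer: {b+c}

Derivation:
Per-block solution:
  B0:   IN={}   OUT={}
  B1:   IN={}   OUT={b+c}
  B2:   IN={b+c}   OUT={b+c, e-d}
  B3:   IN={b+c, e-d}   OUT={e-d}
  B4:   IN={e-d}   OUT={f*f}
  B5:   IN={}   OUT={}
  B6:   IN={}   OUT={b+f}
  B7:   IN={b+f}   OUT={b+f}
  B8:   IN={b+f}   OUT={b+f}

Merge at B2: IN[B2] = OUT[B1] = {b+c}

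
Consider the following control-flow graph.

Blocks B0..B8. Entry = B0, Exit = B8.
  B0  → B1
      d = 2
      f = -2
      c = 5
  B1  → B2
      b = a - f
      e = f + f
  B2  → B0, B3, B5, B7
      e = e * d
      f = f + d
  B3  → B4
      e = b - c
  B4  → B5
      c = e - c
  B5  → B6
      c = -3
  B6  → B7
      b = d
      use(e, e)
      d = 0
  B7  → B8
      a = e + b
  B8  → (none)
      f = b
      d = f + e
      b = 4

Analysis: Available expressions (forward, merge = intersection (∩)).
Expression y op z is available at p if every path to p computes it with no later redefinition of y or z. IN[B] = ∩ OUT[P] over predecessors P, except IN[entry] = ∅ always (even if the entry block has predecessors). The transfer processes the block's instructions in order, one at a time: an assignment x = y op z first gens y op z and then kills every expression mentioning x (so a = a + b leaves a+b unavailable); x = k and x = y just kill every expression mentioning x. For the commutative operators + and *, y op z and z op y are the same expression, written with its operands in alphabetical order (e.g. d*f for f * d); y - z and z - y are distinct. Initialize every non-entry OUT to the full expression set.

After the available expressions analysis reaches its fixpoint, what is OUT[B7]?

Answer: {b+e}

Trace:
Fixpoint table:
  B0: | IN={} | OUT={}
  B1: | IN={} | OUT={a-f, f+f}
  B2: | IN={a-f, f+f} | OUT={}
  B3: | IN={} | OUT={b-c}
  B4: | IN={b-c} | OUT={}
  B5: | IN={} | OUT={}
  B6: | IN={} | OUT={}
  B7: | IN={} | OUT={b+e}
  B8: | IN={b+e} | OUT={e+f}

Merge at B7: IN[B7] = OUT[B2] ∩ OUT[B6] = {}
Applying B7's transfer function to that IN value gives OUT[B7] (row B7 above).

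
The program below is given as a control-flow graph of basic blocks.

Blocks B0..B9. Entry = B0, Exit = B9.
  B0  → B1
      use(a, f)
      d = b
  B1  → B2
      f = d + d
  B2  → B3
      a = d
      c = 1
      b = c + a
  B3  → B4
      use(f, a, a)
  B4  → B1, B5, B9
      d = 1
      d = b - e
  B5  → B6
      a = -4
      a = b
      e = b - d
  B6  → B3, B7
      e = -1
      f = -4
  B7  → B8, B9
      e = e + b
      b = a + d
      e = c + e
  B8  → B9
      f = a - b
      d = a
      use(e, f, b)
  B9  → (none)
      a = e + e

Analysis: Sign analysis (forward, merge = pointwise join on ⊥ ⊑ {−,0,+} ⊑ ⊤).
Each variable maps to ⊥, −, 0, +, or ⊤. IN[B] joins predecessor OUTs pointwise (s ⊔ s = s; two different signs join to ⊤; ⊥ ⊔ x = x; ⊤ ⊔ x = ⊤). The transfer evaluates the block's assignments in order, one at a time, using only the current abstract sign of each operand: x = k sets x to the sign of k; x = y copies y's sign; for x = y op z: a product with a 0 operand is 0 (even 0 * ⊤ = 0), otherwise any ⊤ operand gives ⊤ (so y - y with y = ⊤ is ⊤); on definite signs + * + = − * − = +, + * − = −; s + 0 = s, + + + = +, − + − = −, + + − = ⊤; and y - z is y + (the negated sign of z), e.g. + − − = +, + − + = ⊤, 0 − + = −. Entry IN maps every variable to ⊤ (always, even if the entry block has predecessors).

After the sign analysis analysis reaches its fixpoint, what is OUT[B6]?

Answer: {a: ⊤, b: ⊤, c: +, d: ⊤, e: -, f: -}

Working:
Converged values:
  B0:   IN=(all ⊤)   OUT=(all ⊤)
  B1:   IN=(all ⊤)   OUT=(all ⊤)
  B2:   IN=(all ⊤)   OUT={c:+; rest ⊤}
  B3:   IN={c:+; rest ⊤}   OUT={c:+; rest ⊤}
  B4:   IN={c:+; rest ⊤}   OUT={c:+; rest ⊤}
  B5:   IN={c:+; rest ⊤}   OUT={c:+; rest ⊤}
  B6:   IN={c:+; rest ⊤}   OUT={c:+, e:-, f:-; rest ⊤}
  B7:   IN={c:+, e:-, f:-; rest ⊤}   OUT={c:+, f:-; rest ⊤}
  B8:   IN={c:+, f:-; rest ⊤}   OUT={c:+; rest ⊤}
  B9:   IN={c:+; rest ⊤}   OUT={c:+; rest ⊤}

Merge at B6: IN[B6] = OUT[B5] = {a: ⊤, b: ⊤, c: +, d: ⊤, e: ⊤, f: ⊤}
Applying B6's transfer function to that IN value gives OUT[B6] (row B6 above).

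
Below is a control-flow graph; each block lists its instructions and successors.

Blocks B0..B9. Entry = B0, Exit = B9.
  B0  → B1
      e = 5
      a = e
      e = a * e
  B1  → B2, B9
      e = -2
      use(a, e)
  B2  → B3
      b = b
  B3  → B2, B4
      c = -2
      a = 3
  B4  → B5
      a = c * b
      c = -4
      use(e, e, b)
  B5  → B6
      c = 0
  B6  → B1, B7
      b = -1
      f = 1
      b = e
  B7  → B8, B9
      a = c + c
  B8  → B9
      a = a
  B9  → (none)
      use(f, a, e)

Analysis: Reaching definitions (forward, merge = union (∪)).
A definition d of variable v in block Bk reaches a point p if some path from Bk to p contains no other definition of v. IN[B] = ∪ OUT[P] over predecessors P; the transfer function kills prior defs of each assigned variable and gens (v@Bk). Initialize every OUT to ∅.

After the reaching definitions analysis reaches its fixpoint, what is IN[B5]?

Fixpoint table:
  B0:   IN={}   OUT={a@B0, e@B0}
  B1:   IN={a@B0, a@B4, b@B6, c@B5, e@B0, e@B1, f@B6}   OUT={a@B0, a@B4, b@B6, c@B5, e@B1, f@B6}
  B2:   IN={a@B0, a@B3, a@B4, b@B2, b@B6, c@B3, c@B5, e@B1, f@B6}   OUT={a@B0, a@B3, a@B4, b@B2, c@B3, c@B5, e@B1, f@B6}
  B3:   IN={a@B0, a@B3, a@B4, b@B2, c@B3, c@B5, e@B1, f@B6}   OUT={a@B3, b@B2, c@B3, e@B1, f@B6}
  B4:   IN={a@B3, b@B2, c@B3, e@B1, f@B6}   OUT={a@B4, b@B2, c@B4, e@B1, f@B6}
  B5:   IN={a@B4, b@B2, c@B4, e@B1, f@B6}   OUT={a@B4, b@B2, c@B5, e@B1, f@B6}
  B6:   IN={a@B4, b@B2, c@B5, e@B1, f@B6}   OUT={a@B4, b@B6, c@B5, e@B1, f@B6}
  B7:   IN={a@B4, b@B6, c@B5, e@B1, f@B6}   OUT={a@B7, b@B6, c@B5, e@B1, f@B6}
  B8:   IN={a@B7, b@B6, c@B5, e@B1, f@B6}   OUT={a@B8, b@B6, c@B5, e@B1, f@B6}
  B9:   IN={a@B0, a@B4, a@B7, a@B8, b@B6, c@B5, e@B1, f@B6}   OUT={a@B0, a@B4, a@B7, a@B8, b@B6, c@B5, e@B1, f@B6}

Merge at B5: IN[B5] = OUT[B4] = {a@B4, b@B2, c@B4, e@B1, f@B6}

Answer: {a@B4, b@B2, c@B4, e@B1, f@B6}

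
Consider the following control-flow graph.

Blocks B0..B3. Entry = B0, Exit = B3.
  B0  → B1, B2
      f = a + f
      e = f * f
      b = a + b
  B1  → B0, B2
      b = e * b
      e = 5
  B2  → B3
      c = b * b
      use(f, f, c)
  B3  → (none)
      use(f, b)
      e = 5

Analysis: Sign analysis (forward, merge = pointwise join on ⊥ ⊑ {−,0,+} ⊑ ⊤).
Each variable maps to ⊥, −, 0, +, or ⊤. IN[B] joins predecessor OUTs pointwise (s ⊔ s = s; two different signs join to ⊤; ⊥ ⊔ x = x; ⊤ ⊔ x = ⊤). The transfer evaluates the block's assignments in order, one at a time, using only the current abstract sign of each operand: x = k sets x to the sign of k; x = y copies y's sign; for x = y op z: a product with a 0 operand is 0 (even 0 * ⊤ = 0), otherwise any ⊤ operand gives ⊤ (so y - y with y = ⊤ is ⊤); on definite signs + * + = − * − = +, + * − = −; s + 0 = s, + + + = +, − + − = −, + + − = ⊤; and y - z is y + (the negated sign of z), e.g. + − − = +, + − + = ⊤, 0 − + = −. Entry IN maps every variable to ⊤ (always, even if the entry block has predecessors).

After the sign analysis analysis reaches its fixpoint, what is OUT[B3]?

Fixpoint table:
  B0:  IN=(all ⊤)  OUT=(all ⊤)
  B1:  IN=(all ⊤)  OUT={e:+; rest ⊤}
  B2:  IN=(all ⊤)  OUT=(all ⊤)
  B3:  IN=(all ⊤)  OUT={e:+; rest ⊤}

Merge at B3: IN[B3] = OUT[B2] = {a: ⊤, b: ⊤, c: ⊤, d: ⊤, e: ⊤, f: ⊤}
Applying B3's transfer function to that IN value gives OUT[B3] (row B3 above).

Answer: {a: ⊤, b: ⊤, c: ⊤, d: ⊤, e: +, f: ⊤}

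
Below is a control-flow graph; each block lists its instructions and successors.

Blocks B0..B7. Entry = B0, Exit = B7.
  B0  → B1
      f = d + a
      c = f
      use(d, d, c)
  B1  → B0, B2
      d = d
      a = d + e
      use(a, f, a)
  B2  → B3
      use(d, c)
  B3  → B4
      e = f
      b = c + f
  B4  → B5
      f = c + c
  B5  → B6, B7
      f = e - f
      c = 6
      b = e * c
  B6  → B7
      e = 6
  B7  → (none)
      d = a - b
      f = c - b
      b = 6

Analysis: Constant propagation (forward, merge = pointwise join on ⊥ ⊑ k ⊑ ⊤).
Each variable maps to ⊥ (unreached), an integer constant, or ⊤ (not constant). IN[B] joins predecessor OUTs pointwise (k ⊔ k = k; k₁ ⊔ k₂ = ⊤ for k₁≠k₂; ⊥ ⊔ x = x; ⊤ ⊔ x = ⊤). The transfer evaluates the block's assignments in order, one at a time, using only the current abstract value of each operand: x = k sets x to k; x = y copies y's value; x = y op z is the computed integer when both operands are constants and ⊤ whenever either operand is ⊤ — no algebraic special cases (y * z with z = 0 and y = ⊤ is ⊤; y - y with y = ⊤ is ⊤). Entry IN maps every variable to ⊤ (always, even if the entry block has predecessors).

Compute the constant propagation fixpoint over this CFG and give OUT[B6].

Answer: {a: ⊤, b: ⊤, c: 6, d: ⊤, e: 6, f: ⊤}

Trace:
Per-block solution:
  B0:   IN=(all ⊤)   OUT=(all ⊤)
  B1:   IN=(all ⊤)   OUT=(all ⊤)
  B2:   IN=(all ⊤)   OUT=(all ⊤)
  B3:   IN=(all ⊤)   OUT=(all ⊤)
  B4:   IN=(all ⊤)   OUT=(all ⊤)
  B5:   IN=(all ⊤)   OUT={c:6; rest ⊤}
  B6:   IN={c:6; rest ⊤}   OUT={c:6, e:6; rest ⊤}
  B7:   IN={c:6; rest ⊤}   OUT={b:6, c:6; rest ⊤}

Merge at B6: IN[B6] = OUT[B5] = {a: ⊤, b: ⊤, c: 6, d: ⊤, e: ⊤, f: ⊤}
Applying B6's transfer function to that IN value gives OUT[B6] (row B6 above).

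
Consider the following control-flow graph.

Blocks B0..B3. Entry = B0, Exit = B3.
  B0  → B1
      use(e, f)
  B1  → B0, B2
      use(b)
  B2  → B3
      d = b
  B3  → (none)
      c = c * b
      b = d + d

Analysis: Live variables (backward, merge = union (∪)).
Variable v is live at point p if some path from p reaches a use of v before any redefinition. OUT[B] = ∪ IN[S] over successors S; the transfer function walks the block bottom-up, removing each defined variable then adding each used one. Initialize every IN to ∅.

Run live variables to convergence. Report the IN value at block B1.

Answer: {b, c, e, f}

Derivation:
Converged values:
  B0: | IN={b, c, e, f} | OUT={b, c, e, f}
  B1: | IN={b, c, e, f} | OUT={b, c, e, f}
  B2: | IN={b, c} | OUT={b, c, d}
  B3: | IN={b, c, d} | OUT={}

Merge at B1: OUT[B1] = IN[B0] ⊔ IN[B2] = {b, c, e, f}
Applying B1's transfer function to that OUT value gives IN[B1] (row B1 above).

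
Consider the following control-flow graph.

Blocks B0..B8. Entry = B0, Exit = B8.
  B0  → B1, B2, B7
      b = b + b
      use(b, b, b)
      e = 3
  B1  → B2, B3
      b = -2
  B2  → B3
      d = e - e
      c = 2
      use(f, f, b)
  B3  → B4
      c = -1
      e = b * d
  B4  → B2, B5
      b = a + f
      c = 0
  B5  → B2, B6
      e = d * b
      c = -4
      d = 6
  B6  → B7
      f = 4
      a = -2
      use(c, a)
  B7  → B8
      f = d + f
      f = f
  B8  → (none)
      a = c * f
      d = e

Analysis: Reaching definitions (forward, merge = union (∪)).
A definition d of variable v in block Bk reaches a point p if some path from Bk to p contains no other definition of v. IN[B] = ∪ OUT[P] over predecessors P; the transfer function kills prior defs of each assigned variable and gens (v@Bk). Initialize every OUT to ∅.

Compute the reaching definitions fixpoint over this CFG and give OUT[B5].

Fixpoint table:
  B0: | IN={} | OUT={b@B0, e@B0}
  B1: | IN={b@B0, e@B0} | OUT={b@B1, e@B0}
  B2: | IN={b@B0, b@B1, b@B4, c@B4, c@B5, d@B2, d@B5, e@B0, e@B3, e@B5} | OUT={b@B0, b@B1, b@B4, c@B2, d@B2, e@B0, e@B3, e@B5}
  B3: | IN={b@B0, b@B1, b@B4, c@B2, d@B2, e@B0, e@B3, e@B5} | OUT={b@B0, b@B1, b@B4, c@B3, d@B2, e@B3}
  B4: | IN={b@B0, b@B1, b@B4, c@B3, d@B2, e@B3} | OUT={b@B4, c@B4, d@B2, e@B3}
  B5: | IN={b@B4, c@B4, d@B2, e@B3} | OUT={b@B4, c@B5, d@B5, e@B5}
  B6: | IN={b@B4, c@B5, d@B5, e@B5} | OUT={a@B6, b@B4, c@B5, d@B5, e@B5, f@B6}
  B7: | IN={a@B6, b@B0, b@B4, c@B5, d@B5, e@B0, e@B5, f@B6} | OUT={a@B6, b@B0, b@B4, c@B5, d@B5, e@B0, e@B5, f@B7}
  B8: | IN={a@B6, b@B0, b@B4, c@B5, d@B5, e@B0, e@B5, f@B7} | OUT={a@B8, b@B0, b@B4, c@B5, d@B8, e@B0, e@B5, f@B7}

Merge at B5: IN[B5] = OUT[B4] = {b@B4, c@B4, d@B2, e@B3}
Applying B5's transfer function to that IN value gives OUT[B5] (row B5 above).

Answer: {b@B4, c@B5, d@B5, e@B5}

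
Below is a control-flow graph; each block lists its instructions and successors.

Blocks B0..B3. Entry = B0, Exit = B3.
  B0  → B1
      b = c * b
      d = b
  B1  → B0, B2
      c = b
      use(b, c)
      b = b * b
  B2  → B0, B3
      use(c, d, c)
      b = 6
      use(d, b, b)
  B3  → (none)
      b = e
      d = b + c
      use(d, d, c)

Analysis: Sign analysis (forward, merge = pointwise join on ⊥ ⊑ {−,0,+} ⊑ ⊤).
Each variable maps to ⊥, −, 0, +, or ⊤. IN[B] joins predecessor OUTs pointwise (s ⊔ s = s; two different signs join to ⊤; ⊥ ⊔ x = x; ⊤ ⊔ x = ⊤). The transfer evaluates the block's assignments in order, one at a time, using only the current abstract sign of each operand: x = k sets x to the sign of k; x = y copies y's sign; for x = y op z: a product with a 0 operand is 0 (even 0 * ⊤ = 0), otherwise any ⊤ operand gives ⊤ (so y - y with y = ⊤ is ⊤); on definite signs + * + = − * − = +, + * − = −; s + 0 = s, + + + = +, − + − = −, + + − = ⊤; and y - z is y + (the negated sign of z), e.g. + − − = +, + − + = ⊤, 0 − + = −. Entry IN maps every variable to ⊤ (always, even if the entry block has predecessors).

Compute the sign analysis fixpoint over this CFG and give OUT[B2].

Answer: {a: ⊤, b: +, c: ⊤, d: ⊤, e: ⊤, f: ⊤}

Trace:
Converged values:
  B0:   IN=(all ⊤)   OUT=(all ⊤)
  B1:   IN=(all ⊤)   OUT=(all ⊤)
  B2:   IN=(all ⊤)   OUT={b:+; rest ⊤}
  B3:   IN={b:+; rest ⊤}   OUT=(all ⊤)

Merge at B2: IN[B2] = OUT[B1] = {a: ⊤, b: ⊤, c: ⊤, d: ⊤, e: ⊤, f: ⊤}
Applying B2's transfer function to that IN value gives OUT[B2] (row B2 above).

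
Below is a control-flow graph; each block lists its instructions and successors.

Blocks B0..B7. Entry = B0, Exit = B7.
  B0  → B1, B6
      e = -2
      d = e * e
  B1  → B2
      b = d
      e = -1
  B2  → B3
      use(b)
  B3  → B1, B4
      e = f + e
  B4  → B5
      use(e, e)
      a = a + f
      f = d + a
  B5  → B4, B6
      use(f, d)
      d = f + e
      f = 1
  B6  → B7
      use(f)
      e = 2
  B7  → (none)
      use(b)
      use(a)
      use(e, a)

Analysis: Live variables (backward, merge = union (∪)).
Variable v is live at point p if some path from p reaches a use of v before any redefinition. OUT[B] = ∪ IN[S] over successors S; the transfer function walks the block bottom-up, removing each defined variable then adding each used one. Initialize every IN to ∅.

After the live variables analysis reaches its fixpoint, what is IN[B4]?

Per-block solution:
  B0:   IN={a, b, f}   OUT={a, b, d, f}
  B1:   IN={a, d, f}   OUT={a, b, d, e, f}
  B2:   IN={a, b, d, e, f}   OUT={a, b, d, e, f}
  B3:   IN={a, b, d, e, f}   OUT={a, b, d, e, f}
  B4:   IN={a, b, d, e, f}   OUT={a, b, d, e, f}
  B5:   IN={a, b, d, e, f}   OUT={a, b, d, e, f}
  B6:   IN={a, b, f}   OUT={a, b, e}
  B7:   IN={a, b, e}   OUT={}

Merge at B4: OUT[B4] = IN[B5] = {a, b, d, e, f}
Applying B4's transfer function to that OUT value gives IN[B4] (row B4 above).

Answer: {a, b, d, e, f}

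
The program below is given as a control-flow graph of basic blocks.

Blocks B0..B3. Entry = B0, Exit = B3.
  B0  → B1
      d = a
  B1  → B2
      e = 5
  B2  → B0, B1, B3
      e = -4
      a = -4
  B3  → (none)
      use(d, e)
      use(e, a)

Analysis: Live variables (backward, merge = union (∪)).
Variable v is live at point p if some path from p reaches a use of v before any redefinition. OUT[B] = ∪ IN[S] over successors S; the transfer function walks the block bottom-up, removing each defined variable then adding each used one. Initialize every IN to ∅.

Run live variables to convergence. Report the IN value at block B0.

Answer: {a}

Derivation:
Per-block solution:
  B0: | IN={a} | OUT={d}
  B1: | IN={d} | OUT={d}
  B2: | IN={d} | OUT={a, d, e}
  B3: | IN={a, d, e} | OUT={}

Merge at B0: OUT[B0] = IN[B1] = {d}
Applying B0's transfer function to that OUT value gives IN[B0] (row B0 above).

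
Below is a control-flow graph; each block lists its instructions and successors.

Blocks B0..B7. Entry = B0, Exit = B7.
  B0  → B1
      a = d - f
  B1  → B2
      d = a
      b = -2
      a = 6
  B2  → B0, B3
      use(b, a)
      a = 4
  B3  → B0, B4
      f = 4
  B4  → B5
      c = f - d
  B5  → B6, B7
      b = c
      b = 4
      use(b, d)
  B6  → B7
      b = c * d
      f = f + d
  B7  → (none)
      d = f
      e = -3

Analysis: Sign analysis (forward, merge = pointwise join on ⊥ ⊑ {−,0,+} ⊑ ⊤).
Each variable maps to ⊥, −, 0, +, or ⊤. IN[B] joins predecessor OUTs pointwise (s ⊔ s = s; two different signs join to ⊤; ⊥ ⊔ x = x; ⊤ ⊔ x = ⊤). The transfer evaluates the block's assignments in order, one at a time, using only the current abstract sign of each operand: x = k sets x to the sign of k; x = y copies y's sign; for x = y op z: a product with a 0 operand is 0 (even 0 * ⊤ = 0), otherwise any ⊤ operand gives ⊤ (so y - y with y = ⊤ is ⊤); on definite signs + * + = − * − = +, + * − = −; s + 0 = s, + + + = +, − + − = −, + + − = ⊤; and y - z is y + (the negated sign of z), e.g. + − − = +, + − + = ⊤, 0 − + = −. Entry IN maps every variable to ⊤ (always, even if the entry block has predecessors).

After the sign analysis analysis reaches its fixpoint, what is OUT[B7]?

Answer: {a: +, b: ⊤, c: ⊤, d: ⊤, e: -, f: ⊤}

Trace:
Per-block solution:
  B0:  IN=(all ⊤)  OUT=(all ⊤)
  B1:  IN=(all ⊤)  OUT={a:+, b:-; rest ⊤}
  B2:  IN={a:+, b:-; rest ⊤}  OUT={a:+, b:-; rest ⊤}
  B3:  IN={a:+, b:-; rest ⊤}  OUT={a:+, b:-, f:+; rest ⊤}
  B4:  IN={a:+, b:-, f:+; rest ⊤}  OUT={a:+, b:-, f:+; rest ⊤}
  B5:  IN={a:+, b:-, f:+; rest ⊤}  OUT={a:+, b:+, f:+; rest ⊤}
  B6:  IN={a:+, b:+, f:+; rest ⊤}  OUT={a:+; rest ⊤}
  B7:  IN={a:+; rest ⊤}  OUT={a:+, e:-; rest ⊤}

Merge at B7: IN[B7] = OUT[B5] ⊔ OUT[B6] = {a: +, b: ⊤, c: ⊤, d: ⊤, e: ⊤, f: ⊤}
Applying B7's transfer function to that IN value gives OUT[B7] (row B7 above).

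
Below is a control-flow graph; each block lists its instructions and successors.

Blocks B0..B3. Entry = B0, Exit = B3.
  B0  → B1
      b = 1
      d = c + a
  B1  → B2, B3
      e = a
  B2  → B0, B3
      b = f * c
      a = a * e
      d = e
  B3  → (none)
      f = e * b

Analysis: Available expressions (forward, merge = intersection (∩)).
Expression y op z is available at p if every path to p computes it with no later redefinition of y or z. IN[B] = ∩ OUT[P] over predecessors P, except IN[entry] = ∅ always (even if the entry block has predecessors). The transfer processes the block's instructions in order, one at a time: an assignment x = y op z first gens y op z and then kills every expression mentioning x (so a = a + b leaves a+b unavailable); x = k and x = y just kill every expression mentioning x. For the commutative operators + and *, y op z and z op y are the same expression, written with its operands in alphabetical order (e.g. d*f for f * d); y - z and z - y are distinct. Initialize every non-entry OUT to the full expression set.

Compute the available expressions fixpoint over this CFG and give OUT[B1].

Converged values:
  B0:   IN={}   OUT={a+c}
  B1:   IN={a+c}   OUT={a+c}
  B2:   IN={a+c}   OUT={c*f}
  B3:   IN={}   OUT={b*e}

Merge at B1: IN[B1] = OUT[B0] = {a+c}
Applying B1's transfer function to that IN value gives OUT[B1] (row B1 above).

Answer: {a+c}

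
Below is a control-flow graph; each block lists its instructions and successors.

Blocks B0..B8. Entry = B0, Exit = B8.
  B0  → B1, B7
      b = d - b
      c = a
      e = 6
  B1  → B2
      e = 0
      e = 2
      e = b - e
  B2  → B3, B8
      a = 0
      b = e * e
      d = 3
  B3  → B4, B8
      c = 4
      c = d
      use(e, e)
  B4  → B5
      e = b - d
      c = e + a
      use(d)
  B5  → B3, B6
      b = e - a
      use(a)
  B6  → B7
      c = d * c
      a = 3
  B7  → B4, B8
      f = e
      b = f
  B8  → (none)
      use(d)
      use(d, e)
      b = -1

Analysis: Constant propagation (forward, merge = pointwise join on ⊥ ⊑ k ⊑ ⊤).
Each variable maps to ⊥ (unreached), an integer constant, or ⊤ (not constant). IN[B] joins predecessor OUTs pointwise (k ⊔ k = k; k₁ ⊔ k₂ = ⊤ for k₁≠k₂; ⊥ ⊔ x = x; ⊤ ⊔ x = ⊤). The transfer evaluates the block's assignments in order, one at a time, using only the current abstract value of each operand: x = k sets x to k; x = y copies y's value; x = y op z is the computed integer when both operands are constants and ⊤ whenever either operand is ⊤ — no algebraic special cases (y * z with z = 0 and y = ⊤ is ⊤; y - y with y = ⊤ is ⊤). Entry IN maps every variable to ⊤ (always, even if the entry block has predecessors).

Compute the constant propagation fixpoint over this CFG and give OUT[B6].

Answer: {a: 3, b: ⊤, c: ⊤, d: ⊤, e: ⊤, f: ⊤}

Working:
Per-block solution:
  B0: | IN=(all ⊤) | OUT={e:6; rest ⊤}
  B1: | IN={e:6; rest ⊤} | OUT=(all ⊤)
  B2: | IN=(all ⊤) | OUT={a:0, d:3; rest ⊤}
  B3: | IN=(all ⊤) | OUT=(all ⊤)
  B4: | IN=(all ⊤) | OUT=(all ⊤)
  B5: | IN=(all ⊤) | OUT=(all ⊤)
  B6: | IN=(all ⊤) | OUT={a:3; rest ⊤}
  B7: | IN=(all ⊤) | OUT=(all ⊤)
  B8: | IN=(all ⊤) | OUT={b:-1; rest ⊤}

Merge at B6: IN[B6] = OUT[B5] = {a: ⊤, b: ⊤, c: ⊤, d: ⊤, e: ⊤, f: ⊤}
Applying B6's transfer function to that IN value gives OUT[B6] (row B6 above).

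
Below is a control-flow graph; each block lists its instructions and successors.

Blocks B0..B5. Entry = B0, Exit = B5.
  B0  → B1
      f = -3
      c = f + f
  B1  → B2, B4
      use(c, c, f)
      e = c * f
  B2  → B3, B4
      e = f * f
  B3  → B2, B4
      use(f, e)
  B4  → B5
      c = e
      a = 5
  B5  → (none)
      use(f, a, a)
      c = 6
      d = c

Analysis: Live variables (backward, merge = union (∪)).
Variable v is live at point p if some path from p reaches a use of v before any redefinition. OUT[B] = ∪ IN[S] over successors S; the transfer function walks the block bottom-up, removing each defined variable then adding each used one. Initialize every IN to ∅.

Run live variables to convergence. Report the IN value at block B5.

Converged values:
  B0:   IN={}   OUT={c, f}
  B1:   IN={c, f}   OUT={e, f}
  B2:   IN={f}   OUT={e, f}
  B3:   IN={e, f}   OUT={e, f}
  B4:   IN={e, f}   OUT={a, f}
  B5:   IN={a, f}   OUT={}

B5 is the boundary node: OUT[B5] = {}
Applying B5's transfer function to that OUT value gives IN[B5] (row B5 above).

Answer: {a, f}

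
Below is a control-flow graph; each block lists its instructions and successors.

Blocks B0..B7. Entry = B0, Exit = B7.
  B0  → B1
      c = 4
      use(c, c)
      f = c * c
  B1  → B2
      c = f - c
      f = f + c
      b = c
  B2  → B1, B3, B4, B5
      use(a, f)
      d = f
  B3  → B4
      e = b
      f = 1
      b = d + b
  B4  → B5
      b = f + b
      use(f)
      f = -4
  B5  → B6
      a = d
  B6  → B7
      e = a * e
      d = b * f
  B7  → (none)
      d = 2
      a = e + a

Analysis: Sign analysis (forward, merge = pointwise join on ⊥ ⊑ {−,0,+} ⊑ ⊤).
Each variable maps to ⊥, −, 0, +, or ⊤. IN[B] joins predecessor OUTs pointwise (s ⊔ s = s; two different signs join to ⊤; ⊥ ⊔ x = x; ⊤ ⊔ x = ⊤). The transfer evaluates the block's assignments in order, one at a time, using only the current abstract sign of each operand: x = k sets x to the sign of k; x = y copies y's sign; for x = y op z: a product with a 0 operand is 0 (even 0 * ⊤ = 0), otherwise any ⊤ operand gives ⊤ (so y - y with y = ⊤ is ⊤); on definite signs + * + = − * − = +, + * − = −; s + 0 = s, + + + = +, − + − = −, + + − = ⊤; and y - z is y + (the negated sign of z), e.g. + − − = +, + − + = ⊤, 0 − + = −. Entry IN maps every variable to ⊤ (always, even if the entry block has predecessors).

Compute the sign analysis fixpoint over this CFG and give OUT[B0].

Answer: {a: ⊤, b: ⊤, c: +, d: ⊤, e: ⊤, f: +}

Derivation:
Fixpoint table:
  B0:   IN=(all ⊤)   OUT={c:+, f:+; rest ⊤}
  B1:   IN=(all ⊤)   OUT=(all ⊤)
  B2:   IN=(all ⊤)   OUT=(all ⊤)
  B3:   IN=(all ⊤)   OUT={f:+; rest ⊤}
  B4:   IN=(all ⊤)   OUT={f:-; rest ⊤}
  B5:   IN=(all ⊤)   OUT=(all ⊤)
  B6:   IN=(all ⊤)   OUT=(all ⊤)
  B7:   IN=(all ⊤)   OUT={d:+; rest ⊤}

B0 is the boundary node: IN[B0] = {a: ⊤, b: ⊤, c: ⊤, d: ⊤, e: ⊤, f: ⊤}
Applying B0's transfer function to that IN value gives OUT[B0] (row B0 above).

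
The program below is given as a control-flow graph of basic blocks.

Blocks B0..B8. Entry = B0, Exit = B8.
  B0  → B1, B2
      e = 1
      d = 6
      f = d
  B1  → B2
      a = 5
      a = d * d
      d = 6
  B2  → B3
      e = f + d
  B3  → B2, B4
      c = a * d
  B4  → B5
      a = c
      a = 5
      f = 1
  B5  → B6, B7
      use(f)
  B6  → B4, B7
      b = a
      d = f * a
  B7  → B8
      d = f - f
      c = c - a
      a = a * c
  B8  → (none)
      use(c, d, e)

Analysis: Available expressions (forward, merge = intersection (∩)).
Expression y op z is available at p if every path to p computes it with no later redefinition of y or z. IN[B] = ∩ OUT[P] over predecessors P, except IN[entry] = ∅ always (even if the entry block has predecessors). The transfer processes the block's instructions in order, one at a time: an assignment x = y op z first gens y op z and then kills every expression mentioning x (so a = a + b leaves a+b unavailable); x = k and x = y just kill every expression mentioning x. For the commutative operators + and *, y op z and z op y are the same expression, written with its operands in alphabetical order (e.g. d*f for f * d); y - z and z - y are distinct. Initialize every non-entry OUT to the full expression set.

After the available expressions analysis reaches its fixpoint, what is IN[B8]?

Per-block solution:
  B0: | IN={} | OUT={}
  B1: | IN={} | OUT={}
  B2: | IN={} | OUT={d+f}
  B3: | IN={d+f} | OUT={a*d, d+f}
  B4: | IN={} | OUT={}
  B5: | IN={} | OUT={}
  B6: | IN={} | OUT={a*f}
  B7: | IN={} | OUT={f-f}
  B8: | IN={f-f} | OUT={f-f}

Merge at B8: IN[B8] = OUT[B7] = {f-f}

Answer: {f-f}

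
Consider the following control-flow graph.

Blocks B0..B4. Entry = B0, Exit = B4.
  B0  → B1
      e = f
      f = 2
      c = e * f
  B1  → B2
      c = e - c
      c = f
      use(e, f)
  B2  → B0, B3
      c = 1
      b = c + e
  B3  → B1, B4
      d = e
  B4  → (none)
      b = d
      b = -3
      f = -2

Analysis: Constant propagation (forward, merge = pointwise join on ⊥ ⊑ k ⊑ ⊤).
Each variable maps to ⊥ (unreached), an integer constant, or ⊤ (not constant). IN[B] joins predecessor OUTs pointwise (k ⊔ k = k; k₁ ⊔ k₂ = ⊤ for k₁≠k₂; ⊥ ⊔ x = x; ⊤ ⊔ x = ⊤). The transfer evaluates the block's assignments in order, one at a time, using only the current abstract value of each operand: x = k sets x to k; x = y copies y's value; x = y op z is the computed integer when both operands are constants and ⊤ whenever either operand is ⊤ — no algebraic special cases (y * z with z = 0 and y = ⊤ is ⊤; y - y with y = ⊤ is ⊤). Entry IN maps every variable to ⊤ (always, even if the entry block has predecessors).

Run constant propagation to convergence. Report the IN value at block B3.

Converged values:
  B0:   IN=(all ⊤)   OUT={f:2; rest ⊤}
  B1:   IN={f:2; rest ⊤}   OUT={c:2, f:2; rest ⊤}
  B2:   IN={c:2, f:2; rest ⊤}   OUT={c:1, f:2; rest ⊤}
  B3:   IN={c:1, f:2; rest ⊤}   OUT={c:1, f:2; rest ⊤}
  B4:   IN={c:1, f:2; rest ⊤}   OUT={b:-3, c:1, f:-2; rest ⊤}

Merge at B3: IN[B3] = OUT[B2] = {a: ⊤, b: ⊤, c: 1, d: ⊤, e: ⊤, f: 2}

Answer: {a: ⊤, b: ⊤, c: 1, d: ⊤, e: ⊤, f: 2}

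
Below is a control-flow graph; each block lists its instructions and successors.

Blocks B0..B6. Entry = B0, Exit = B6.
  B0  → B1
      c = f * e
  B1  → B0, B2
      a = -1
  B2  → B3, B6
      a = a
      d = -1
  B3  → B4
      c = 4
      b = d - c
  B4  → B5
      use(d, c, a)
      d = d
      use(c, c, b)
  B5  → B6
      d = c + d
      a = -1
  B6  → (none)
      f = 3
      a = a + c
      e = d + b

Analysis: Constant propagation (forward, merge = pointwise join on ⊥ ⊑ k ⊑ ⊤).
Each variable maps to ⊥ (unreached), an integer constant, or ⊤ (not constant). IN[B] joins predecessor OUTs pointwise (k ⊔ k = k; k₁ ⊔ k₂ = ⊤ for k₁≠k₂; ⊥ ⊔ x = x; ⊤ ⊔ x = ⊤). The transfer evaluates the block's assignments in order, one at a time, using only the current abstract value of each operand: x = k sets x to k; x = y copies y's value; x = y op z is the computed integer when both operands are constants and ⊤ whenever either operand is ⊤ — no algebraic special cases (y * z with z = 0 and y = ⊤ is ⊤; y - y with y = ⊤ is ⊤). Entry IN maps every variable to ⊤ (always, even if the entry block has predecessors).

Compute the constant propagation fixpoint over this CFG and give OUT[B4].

Fixpoint table:
  B0:   IN=(all ⊤)   OUT=(all ⊤)
  B1:   IN=(all ⊤)   OUT={a:-1; rest ⊤}
  B2:   IN={a:-1; rest ⊤}   OUT={a:-1, d:-1; rest ⊤}
  B3:   IN={a:-1, d:-1; rest ⊤}   OUT={a:-1, b:-5, c:4, d:-1; rest ⊤}
  B4:   IN={a:-1, b:-5, c:4, d:-1; rest ⊤}   OUT={a:-1, b:-5, c:4, d:-1; rest ⊤}
  B5:   IN={a:-1, b:-5, c:4, d:-1; rest ⊤}   OUT={a:-1, b:-5, c:4, d:3; rest ⊤}
  B6:   IN={a:-1; rest ⊤}   OUT={f:3; rest ⊤}

Merge at B4: IN[B4] = OUT[B3] = {a: -1, b: -5, c: 4, d: -1, e: ⊤, f: ⊤}
Applying B4's transfer function to that IN value gives OUT[B4] (row B4 above).

Answer: {a: -1, b: -5, c: 4, d: -1, e: ⊤, f: ⊤}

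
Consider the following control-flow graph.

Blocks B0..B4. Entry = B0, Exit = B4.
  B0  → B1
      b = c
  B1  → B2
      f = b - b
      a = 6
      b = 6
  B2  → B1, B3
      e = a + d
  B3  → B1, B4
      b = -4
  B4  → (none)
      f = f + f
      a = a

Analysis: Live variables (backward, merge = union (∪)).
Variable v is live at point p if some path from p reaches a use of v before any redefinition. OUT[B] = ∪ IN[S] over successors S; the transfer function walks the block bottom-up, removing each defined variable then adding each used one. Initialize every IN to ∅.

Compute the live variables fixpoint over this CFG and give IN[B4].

Answer: {a, f}

Working:
Per-block solution:
  B0: | IN={c, d} | OUT={b, d}
  B1: | IN={b, d} | OUT={a, b, d, f}
  B2: | IN={a, b, d, f} | OUT={a, b, d, f}
  B3: | IN={a, d, f} | OUT={a, b, d, f}
  B4: | IN={a, f} | OUT={}

B4 is the boundary node: OUT[B4] = {}
Applying B4's transfer function to that OUT value gives IN[B4] (row B4 above).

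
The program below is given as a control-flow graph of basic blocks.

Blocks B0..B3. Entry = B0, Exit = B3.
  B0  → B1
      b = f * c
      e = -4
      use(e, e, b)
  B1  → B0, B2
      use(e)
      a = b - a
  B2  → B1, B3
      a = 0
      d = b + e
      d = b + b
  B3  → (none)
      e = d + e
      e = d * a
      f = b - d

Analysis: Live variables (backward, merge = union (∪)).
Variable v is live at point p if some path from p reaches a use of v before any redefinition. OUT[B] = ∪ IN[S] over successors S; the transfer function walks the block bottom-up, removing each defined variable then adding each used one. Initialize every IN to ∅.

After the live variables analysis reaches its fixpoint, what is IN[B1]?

Per-block solution:
  B0:   IN={a, c, f}   OUT={a, b, c, e, f}
  B1:   IN={a, b, c, e, f}   OUT={a, b, c, e, f}
  B2:   IN={b, c, e, f}   OUT={a, b, c, d, e, f}
  B3:   IN={a, b, d, e}   OUT={}

Merge at B1: OUT[B1] = IN[B0] ⊔ IN[B2] = {a, b, c, e, f}
Applying B1's transfer function to that OUT value gives IN[B1] (row B1 above).

Answer: {a, b, c, e, f}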